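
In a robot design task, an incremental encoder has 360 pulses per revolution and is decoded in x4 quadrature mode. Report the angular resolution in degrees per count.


resolution = 360 / (PPR * 4) = 360 / 1440 = 0.2500

0.2500 degrees


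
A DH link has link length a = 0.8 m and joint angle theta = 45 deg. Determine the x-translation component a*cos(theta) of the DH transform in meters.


a*cos(theta) = 0.8*cos(45 deg) = 0.5657

0.5657 m


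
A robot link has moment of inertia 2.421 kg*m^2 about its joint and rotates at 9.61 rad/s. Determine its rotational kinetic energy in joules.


KE = (1/2)*I*omega^2 = 0.5*2.421*9.61^2 = 111.7922

111.7922 J


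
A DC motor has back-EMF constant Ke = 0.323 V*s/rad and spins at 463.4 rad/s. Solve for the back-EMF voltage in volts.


V_emf = Ke * omega = 0.323*463.4 = 149.6782

149.6782 V


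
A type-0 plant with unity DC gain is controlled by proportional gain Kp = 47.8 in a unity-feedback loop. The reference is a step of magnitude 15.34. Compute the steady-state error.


e_ss = R/(1 + Kp) = 15.34/(1 + 47.8) = 15.34/48.8000 = 0.3143

0.3143


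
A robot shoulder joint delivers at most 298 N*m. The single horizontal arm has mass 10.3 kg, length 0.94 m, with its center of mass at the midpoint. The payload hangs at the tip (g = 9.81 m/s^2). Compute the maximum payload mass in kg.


tau_arm = m_arm*g*(L/2) = 10.3*9.81*0.94/2 = 47.4902 N*m
tau_payload = tau_max - tau_arm = 298 - 47.4902 = 250.5098
m_payload = tau_payload / (g*L) = 250.5098 / (9.81*0.94) = 27.1661

27.1661 kg


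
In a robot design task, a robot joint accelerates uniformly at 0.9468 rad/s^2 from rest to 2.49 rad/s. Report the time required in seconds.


t = delta_omega / alpha = 2.49 / 0.9468 = 2.6299

2.6299 s


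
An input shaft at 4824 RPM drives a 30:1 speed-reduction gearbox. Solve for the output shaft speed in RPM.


omega_out = omega_in / N = 4824 / 30 = 160.8000

160.8000 RPM


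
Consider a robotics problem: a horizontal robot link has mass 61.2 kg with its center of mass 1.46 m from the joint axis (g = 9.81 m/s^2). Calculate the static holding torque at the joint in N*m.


tau = m*g*L = 61.2 * 9.81 * 1.46 = 876.5431

876.5431 N*m


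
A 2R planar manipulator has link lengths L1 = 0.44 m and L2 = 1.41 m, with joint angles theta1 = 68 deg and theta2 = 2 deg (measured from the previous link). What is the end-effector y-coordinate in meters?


y = L1*sin(th1) + L2*sin(th1+th2) = 0.44*sin(68 deg) + 1.41*sin(70 deg) = 1.7329

1.7329 m


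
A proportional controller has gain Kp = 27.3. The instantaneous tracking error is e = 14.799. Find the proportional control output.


u_P = Kp * e = 27.3 * 14.799 = 404.0127

404.0127


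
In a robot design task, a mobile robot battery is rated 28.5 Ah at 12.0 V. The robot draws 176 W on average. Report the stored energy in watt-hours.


E = capacity * V = 28.5*12.0 = 342.0000

342.0000 Wh


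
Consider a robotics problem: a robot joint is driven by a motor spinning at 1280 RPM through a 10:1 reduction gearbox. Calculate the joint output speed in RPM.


omega_joint = omega_motor / N = 1280 / 10 = 128.0000

128.0000 RPM


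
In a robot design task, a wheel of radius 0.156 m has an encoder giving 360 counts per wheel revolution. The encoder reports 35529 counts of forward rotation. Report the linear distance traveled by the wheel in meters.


revs = 35529/360 = 98.691667
d = revs * 2*pi*r = 98.691667 * 2*pi*0.156 = 96.7353

96.7353 m


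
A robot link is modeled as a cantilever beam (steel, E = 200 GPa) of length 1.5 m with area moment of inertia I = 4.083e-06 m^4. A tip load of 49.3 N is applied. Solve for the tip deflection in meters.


delta = F*L^3/(3*E*I) = 49.3*1.5^3/(3*2.000e+11*4.083e-06)
      = 166.3875/2449800 = 6.7919e-05

6.7919e-05 m


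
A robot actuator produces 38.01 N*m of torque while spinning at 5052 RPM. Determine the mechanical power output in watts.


omega = 5052 * 2*pi/60 = 529.044203 rad/s
P = tau * omega = 38.01 * 529.044203 = 20108.9702

20108.9702 W


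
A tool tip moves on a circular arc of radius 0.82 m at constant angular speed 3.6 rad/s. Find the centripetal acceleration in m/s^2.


a_c = omega^2 * r = 3.6^2 * 0.82 = 10.6272

10.6272 m/s^2


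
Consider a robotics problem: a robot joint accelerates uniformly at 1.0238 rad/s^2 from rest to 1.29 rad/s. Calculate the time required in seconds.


t = delta_omega / alpha = 1.29 / 1.0238 = 1.2600

1.2600 s


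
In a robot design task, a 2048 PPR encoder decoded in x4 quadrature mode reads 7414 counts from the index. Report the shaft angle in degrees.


angle = counts * 360 / (PPR*4) = 7414 * 360 / 8192 = 325.8105

325.8105 degrees


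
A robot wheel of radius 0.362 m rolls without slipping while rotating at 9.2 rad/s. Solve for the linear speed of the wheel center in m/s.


v = omega * r = 9.2 * 0.362 = 3.3304

3.3304 m/s


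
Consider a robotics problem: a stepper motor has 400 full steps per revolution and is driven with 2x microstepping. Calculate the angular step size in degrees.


step = 360/(400*2) = 360/800 = 0.4500

0.4500 degrees


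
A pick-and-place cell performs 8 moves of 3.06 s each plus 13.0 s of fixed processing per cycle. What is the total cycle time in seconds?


T = 8*3.06 + 13.0 = 37.4800

37.4800 s


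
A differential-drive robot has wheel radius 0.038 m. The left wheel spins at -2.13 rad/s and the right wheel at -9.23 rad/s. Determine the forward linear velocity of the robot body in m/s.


v = r*(wR + wL)/2 = 0.038*(-9.23 + -2.13)/2 = -0.2158

-0.2158 m/s


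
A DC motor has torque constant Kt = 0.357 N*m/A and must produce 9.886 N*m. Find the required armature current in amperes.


I = tau / Kt = 9.886/0.357 = 27.6919

27.6919 A


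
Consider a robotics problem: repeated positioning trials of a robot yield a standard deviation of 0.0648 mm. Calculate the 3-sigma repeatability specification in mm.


repeatability = 3*sigma = 3*0.0648 = 0.1944

0.1944 mm


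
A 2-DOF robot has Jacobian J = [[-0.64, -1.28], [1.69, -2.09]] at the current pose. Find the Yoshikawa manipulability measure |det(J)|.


det(J) = -0.64*-2.09 - (-1.28)*(1.69) = 3.5008
|det(J)| = 3.5008

3.5008


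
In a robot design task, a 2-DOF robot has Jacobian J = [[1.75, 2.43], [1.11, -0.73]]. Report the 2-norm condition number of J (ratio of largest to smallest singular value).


JJ^T eigenvalues: trace(JJ^T) = 10.7324, det(JJ^T) = det(J)^2 = 15.79903504
s_max^2 = (10.7324 + sqrt(51.98826960))/2 = 8.97134457
s_min^2 = (10.7324 - sqrt(51.98826960))/2 = 1.76105543
kappa = s_max/s_min = sqrt(8.97134457/1.76105543) = 2.2571

2.2571


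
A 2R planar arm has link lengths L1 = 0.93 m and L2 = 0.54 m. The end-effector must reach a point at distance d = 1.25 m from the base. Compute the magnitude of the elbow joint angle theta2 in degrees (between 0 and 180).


cos(th2) = (d^2 - L1^2 - L2^2)/(2*L1*L2) = (1.25^2 - 0.93^2 - 0.54^2)/(2*0.93*0.54) = 0.40422143
th2 = acos(0.40422143) = 66.1577 deg

66.1577 degrees


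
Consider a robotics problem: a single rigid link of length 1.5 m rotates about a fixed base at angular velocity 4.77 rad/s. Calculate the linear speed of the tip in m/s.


v = L*omega = 1.5 * 4.77 = 7.1550

7.1550 m/s


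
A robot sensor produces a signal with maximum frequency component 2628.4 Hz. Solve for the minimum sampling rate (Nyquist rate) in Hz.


f_s,min = 2*f_max = 2*2628.4 = 5256.8000

5256.8000 Hz


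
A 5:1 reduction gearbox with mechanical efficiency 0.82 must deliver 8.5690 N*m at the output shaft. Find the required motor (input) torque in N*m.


tau_in = tau_out / (N * eta) = 8.5690 / (5 * 0.82) = 2.0900

2.0900 N*m


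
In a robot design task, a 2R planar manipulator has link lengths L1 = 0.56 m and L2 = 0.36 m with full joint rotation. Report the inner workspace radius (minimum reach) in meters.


r_min = |L1 - L2| = |0.56 - 0.36| = 0.2000

0.2000 m


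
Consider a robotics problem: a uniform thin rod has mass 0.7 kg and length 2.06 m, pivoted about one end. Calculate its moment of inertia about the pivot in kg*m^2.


I = (1/3)*m*L^2 = (1/3)*0.7*2.06^2 = 0.9902

0.9902 kg*m^2


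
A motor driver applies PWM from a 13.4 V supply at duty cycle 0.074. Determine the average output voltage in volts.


V_avg = V_supply * D = 13.4*0.074 = 0.9916

0.9916 V


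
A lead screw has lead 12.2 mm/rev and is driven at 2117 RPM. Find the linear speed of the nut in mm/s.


v = lead * (RPM/60) = 12.2*2117/60 = 430.4567

430.4567 mm/s


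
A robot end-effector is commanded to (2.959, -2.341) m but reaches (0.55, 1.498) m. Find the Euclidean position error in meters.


dx = 0.55 - (2.959) = -2.4090, dy = 1.498 - (-2.341) = 3.8390
err = sqrt(5.803281 + 14.737921) = 4.5322

4.5322 m


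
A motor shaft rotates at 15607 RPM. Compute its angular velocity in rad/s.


omega = 15607 * 2*pi/60 = 1634.3612

1634.3612 rad/s


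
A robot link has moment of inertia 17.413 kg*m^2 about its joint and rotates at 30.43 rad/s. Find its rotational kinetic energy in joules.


KE = (1/2)*I*omega^2 = 0.5*17.413*30.43^2 = 8062.0875

8062.0875 J


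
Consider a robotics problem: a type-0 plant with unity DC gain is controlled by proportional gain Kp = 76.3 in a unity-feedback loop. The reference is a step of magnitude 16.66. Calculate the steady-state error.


e_ss = R/(1 + Kp) = 16.66/(1 + 76.3) = 16.66/77.3000 = 0.2155

0.2155


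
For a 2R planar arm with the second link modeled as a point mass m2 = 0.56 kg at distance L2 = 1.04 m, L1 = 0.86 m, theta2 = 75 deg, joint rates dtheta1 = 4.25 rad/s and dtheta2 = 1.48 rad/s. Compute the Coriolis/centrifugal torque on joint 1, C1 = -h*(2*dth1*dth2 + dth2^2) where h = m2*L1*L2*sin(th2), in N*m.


h = m2*L1*L2*sin(th2) = 0.56*0.86*1.04*sin(75 deg) = 0.483797
C1 = -h*(2*4.25*1.48 + 1.48^2) = -0.483797*14.7704 = -7.1459

-7.1459 N*m


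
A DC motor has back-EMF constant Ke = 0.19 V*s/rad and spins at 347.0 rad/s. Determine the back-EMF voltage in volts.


V_emf = Ke * omega = 0.19*347.0 = 65.9300

65.9300 V


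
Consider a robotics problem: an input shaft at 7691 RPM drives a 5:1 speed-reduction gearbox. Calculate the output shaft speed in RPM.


omega_out = omega_in / N = 7691 / 5 = 1538.2000

1538.2000 RPM


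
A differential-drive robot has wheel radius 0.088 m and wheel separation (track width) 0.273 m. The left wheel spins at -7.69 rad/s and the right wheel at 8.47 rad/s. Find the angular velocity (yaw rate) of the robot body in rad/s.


omega = r*(wR - wL)/L = 0.088*(8.47 - (-7.69))/0.273 = 5.2091

5.2091 rad/s


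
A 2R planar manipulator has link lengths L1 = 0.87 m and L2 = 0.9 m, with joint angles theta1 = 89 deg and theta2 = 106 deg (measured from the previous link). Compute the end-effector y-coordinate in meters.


y = L1*sin(th1) + L2*sin(th1+th2) = 0.87*sin(89 deg) + 0.9*sin(195 deg) = 0.6369

0.6369 m


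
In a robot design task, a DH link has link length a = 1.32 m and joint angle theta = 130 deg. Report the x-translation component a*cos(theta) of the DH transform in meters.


a*cos(theta) = 1.32*cos(130 deg) = -0.8485

-0.8485 m


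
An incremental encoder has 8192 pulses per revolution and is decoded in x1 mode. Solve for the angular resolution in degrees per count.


resolution = 360 / (PPR * 1) = 360 / 8192 = 0.0439

0.0439 degrees


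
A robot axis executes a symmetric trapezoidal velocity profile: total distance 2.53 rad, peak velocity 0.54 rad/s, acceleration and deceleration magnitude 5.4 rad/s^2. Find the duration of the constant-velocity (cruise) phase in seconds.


t_acc = v/a = 0.100000 s, d_acc = v^2/(2a) = 0.027000 rad each
d_cruise = 2.53 - 2*0.027000 = 2.476000 rad
t_cruise = d_cruise/v = 2.476000/0.54 = 4.5852

4.5852 s


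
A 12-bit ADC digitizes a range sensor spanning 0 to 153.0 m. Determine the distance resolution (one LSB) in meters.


res = range / 2^n = 153.0/2^12 = 153.0/4096 = 0.0374

0.0374 m


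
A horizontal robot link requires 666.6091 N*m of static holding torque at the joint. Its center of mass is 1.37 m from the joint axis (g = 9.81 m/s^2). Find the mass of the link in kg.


m = tau / (g*L) = 666.6091 / (9.81 * 1.37) = 49.6000

49.6000 kg


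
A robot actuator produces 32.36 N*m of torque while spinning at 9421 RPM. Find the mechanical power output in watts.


omega = 9421 * 2*pi/60 = 986.564813 rad/s
P = tau * omega = 32.36 * 986.564813 = 31925.2373

31925.2373 W


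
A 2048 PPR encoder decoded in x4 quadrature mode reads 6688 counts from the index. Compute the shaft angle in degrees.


angle = counts * 360 / (PPR*4) = 6688 * 360 / 8192 = 293.9062

293.9062 degrees


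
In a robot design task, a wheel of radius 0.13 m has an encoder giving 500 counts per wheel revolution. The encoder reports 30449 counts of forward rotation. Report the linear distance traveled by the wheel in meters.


revs = 30449/500 = 60.898000
d = revs * 2*pi*r = 60.898000 * 2*pi*0.13 = 49.7423

49.7423 m


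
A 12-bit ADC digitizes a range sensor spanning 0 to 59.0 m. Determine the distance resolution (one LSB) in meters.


res = range / 2^n = 59.0/2^12 = 59.0/4096 = 0.0144

0.0144 m


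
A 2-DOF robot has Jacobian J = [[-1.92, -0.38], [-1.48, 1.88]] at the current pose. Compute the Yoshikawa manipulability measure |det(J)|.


det(J) = -1.92*1.88 - (-0.38)*(-1.48) = -4.1720
|det(J)| = 4.1720

4.1720


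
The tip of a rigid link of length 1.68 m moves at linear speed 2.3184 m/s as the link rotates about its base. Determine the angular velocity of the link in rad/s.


omega = v / L = 2.3184 / 1.68 = 1.3800

1.3800 rad/s


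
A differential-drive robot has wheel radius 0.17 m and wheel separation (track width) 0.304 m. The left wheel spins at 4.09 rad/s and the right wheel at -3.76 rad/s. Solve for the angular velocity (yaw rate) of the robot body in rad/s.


omega = r*(wR - wL)/L = 0.17*(-3.76 - (4.09))/0.304 = -4.3898

-4.3898 rad/s


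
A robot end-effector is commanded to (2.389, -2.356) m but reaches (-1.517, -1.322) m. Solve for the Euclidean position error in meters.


dx = -1.517 - (2.389) = -3.9060, dy = -1.322 - (-2.356) = 1.0340
err = sqrt(15.256836 + 1.069156) = 4.0405

4.0405 m


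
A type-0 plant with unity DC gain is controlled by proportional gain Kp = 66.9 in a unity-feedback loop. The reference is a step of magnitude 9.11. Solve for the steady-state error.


e_ss = R/(1 + Kp) = 9.11/(1 + 66.9) = 9.11/67.9000 = 0.1342

0.1342


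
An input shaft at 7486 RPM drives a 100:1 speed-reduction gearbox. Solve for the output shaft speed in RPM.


omega_out = omega_in / N = 7486 / 100 = 74.8600

74.8600 RPM


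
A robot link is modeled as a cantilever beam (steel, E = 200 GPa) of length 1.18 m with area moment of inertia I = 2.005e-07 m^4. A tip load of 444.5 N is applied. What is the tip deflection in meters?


delta = F*L^3/(3*E*I) = 444.5*1.18^3/(3*2.000e+11*2.005e-07)
      = 730.327724/120300 = 0.0061

0.0061 m


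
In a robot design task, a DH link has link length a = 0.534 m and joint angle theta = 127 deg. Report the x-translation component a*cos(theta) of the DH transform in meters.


a*cos(theta) = 0.534*cos(127 deg) = -0.3214

-0.3214 m


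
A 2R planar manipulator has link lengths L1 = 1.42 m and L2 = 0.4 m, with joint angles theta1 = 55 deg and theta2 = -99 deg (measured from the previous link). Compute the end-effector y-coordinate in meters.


y = L1*sin(th1) + L2*sin(th1+th2) = 1.42*sin(55 deg) + 0.4*sin(-44 deg) = 0.8853

0.8853 m


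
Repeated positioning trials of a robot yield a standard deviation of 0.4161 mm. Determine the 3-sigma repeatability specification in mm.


repeatability = 3*sigma = 3*0.4161 = 1.2483

1.2483 mm


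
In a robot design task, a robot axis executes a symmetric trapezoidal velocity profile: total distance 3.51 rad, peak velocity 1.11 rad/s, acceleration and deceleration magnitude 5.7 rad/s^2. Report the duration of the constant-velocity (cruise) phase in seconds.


t_acc = v/a = 0.194737 s, d_acc = v^2/(2a) = 0.108079 rad each
d_cruise = 3.51 - 2*0.108079 = 3.293842 rad
t_cruise = d_cruise/v = 3.293842/1.11 = 2.9674

2.9674 s


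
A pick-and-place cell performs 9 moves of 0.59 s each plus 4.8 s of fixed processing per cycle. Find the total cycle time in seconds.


T = 9*0.59 + 4.8 = 10.1100

10.1100 s


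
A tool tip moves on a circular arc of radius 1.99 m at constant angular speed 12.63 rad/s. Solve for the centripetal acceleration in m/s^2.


a_c = omega^2 * r = 12.63^2 * 1.99 = 317.4386

317.4386 m/s^2


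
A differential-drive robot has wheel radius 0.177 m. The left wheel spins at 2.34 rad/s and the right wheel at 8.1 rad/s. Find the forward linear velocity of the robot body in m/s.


v = r*(wR + wL)/2 = 0.177*(8.1 + 2.34)/2 = 0.9239

0.9239 m/s


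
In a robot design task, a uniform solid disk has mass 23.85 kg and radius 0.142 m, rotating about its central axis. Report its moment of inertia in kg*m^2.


I = (1/2)*m*R^2 = 0.5*23.85*0.142^2 = 0.2405

0.2405 kg*m^2


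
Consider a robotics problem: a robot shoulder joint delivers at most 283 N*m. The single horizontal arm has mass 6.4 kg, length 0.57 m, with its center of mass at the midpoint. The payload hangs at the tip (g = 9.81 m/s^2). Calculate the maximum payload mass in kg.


tau_arm = m_arm*g*(L/2) = 6.4*9.81*0.57/2 = 17.8934 N*m
tau_payload = tau_max - tau_arm = 283 - 17.8934 = 265.1066
m_payload = tau_payload / (g*L) = 265.1066 / (9.81*0.57) = 47.4107

47.4107 kg


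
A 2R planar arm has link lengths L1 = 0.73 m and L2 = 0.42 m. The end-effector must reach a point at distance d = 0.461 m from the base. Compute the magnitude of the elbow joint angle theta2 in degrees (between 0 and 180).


cos(th2) = (d^2 - L1^2 - L2^2)/(2*L1*L2) = (0.461^2 - 0.73^2 - 0.42^2)/(2*0.73*0.42) = -0.81014188
th2 = acos(-0.81014188) = 144.1098 deg

144.1098 degrees


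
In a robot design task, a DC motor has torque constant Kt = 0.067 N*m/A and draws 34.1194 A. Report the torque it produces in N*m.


tau = Kt * I = 0.067*34.1194 = 2.2860

2.2860 N*m


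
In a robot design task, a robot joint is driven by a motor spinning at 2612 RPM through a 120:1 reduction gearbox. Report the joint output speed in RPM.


omega_joint = omega_motor / N = 2612 / 120 = 21.7667

21.7667 RPM


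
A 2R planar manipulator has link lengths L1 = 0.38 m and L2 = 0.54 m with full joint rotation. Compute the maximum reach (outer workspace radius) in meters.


r_max = L1 + L2 = 0.38 + 0.54 = 0.9200

0.9200 m


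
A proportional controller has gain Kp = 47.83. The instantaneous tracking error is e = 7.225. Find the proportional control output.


u_P = Kp * e = 47.83 * 7.225 = 345.5717

345.5717


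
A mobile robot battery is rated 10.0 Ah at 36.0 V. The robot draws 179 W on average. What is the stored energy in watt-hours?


E = capacity * V = 10.0*36.0 = 360.0000

360.0000 Wh


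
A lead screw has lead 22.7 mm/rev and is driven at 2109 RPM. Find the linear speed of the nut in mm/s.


v = lead * (RPM/60) = 22.7*2109/60 = 797.9050

797.9050 mm/s


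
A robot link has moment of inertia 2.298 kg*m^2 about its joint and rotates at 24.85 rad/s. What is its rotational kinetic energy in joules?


KE = (1/2)*I*omega^2 = 0.5*2.298*24.85^2 = 709.5334

709.5334 J


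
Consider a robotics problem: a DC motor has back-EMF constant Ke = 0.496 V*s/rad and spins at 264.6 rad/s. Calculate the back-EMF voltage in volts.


V_emf = Ke * omega = 0.496*264.6 = 131.2416

131.2416 V


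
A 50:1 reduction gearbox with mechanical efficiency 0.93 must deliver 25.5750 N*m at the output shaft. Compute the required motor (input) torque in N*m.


tau_in = tau_out / (N * eta) = 25.5750 / (50 * 0.93) = 0.5500

0.5500 N*m


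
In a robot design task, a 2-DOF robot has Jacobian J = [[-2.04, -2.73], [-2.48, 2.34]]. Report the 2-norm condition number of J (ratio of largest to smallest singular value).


JJ^T eigenvalues: trace(JJ^T) = 23.2405, det(JJ^T) = det(J)^2 = 133.26393600
s_max^2 = (23.2405 + sqrt(7.06509625))/2 = 12.94926244
s_min^2 = (23.2405 - sqrt(7.06509625))/2 = 10.29123756
kappa = s_max/s_min = sqrt(12.94926244/10.29123756) = 1.1217

1.1217


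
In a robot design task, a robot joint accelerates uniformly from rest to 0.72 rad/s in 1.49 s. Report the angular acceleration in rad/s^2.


alpha = delta_omega / t = 0.72 / 1.49 = 0.4832

0.4832 rad/s^2


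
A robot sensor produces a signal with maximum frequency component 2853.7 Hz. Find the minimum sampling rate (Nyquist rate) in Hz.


f_s,min = 2*f_max = 2*2853.7 = 5707.4000

5707.4000 Hz


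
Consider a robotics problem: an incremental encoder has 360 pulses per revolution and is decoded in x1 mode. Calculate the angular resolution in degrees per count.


resolution = 360 / (PPR * 1) = 360 / 360 = 1.0000

1.0000 degrees


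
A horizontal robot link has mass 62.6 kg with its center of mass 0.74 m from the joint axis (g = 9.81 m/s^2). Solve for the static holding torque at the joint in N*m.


tau = m*g*L = 62.6 * 9.81 * 0.74 = 454.4384

454.4384 N*m


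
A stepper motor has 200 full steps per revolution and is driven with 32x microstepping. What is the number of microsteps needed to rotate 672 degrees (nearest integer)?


step_size = 360/(200*32) = 360/6400 = 0.056250 deg
n = 672/(360/6400) = 672*6400/360 = 11946.6667 -> 11947

11947 steps


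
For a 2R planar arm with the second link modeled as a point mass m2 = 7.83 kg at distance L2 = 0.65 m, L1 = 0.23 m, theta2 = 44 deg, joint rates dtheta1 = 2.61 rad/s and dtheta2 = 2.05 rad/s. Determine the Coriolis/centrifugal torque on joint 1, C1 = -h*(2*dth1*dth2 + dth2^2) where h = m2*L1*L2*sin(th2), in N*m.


h = m2*L1*L2*sin(th2) = 7.83*0.23*0.65*sin(44 deg) = 0.813157
C1 = -h*(2*2.61*2.05 + 2.05^2) = -0.813157*14.9035 = -12.1189

-12.1189 N*m


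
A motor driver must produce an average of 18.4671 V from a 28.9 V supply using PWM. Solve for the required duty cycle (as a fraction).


D = V_avg/V_supply = 18.4671/28.9 = 0.6390

0.6390


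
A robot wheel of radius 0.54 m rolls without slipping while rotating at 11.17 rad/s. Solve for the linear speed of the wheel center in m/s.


v = omega * r = 11.17 * 0.54 = 6.0318

6.0318 m/s


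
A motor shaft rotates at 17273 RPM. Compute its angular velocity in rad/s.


omega = 17273 * 2*pi/60 = 1808.8243

1808.8243 rad/s


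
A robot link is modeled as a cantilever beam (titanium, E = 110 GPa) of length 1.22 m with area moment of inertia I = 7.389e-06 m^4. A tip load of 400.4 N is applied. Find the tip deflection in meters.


delta = F*L^3/(3*E*I) = 400.4*1.22^3/(3*1.100e+11*7.389e-06)
      = 727.0655392/2438370 = 2.9818e-04

2.9818e-04 m


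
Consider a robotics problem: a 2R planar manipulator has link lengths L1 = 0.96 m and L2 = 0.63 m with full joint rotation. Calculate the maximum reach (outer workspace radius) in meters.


r_max = L1 + L2 = 0.96 + 0.63 = 1.5900

1.5900 m


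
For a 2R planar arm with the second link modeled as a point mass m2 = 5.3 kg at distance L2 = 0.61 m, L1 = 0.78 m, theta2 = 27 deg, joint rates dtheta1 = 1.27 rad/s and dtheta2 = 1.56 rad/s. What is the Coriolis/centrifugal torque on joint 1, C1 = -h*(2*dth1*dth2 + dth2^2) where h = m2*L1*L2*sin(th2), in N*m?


h = m2*L1*L2*sin(th2) = 5.3*0.78*0.61*sin(27 deg) = 1.144846
C1 = -h*(2*1.27*1.56 + 1.56^2) = -1.144846*6.3960 = -7.3224

-7.3224 N*m


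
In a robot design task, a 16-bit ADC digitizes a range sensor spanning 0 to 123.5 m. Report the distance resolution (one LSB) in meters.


res = range / 2^n = 123.5/2^16 = 123.5/65536 = 0.0019

0.0019 m


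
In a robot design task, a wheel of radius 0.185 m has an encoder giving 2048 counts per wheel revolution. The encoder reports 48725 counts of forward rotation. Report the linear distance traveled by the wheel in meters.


revs = 48725/2048 = 23.791504
d = revs * 2*pi*r = 23.791504 * 2*pi*0.185 = 27.6550

27.6550 m


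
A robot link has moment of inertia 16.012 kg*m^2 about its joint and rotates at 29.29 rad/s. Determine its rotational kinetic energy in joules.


KE = (1/2)*I*omega^2 = 0.5*16.012*29.29^2 = 6868.3802

6868.3802 J


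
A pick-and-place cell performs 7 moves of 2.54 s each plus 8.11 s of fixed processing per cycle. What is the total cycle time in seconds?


T = 7*2.54 + 8.11 = 25.8900

25.8900 s


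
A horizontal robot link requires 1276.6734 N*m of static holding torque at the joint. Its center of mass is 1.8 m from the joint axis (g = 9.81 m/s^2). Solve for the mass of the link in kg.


m = tau / (g*L) = 1276.6734 / (9.81 * 1.8) = 72.3000

72.3000 kg


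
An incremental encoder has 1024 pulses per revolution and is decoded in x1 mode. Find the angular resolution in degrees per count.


resolution = 360 / (PPR * 1) = 360 / 1024 = 0.3516

0.3516 degrees


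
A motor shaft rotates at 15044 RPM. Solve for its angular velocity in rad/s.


omega = 15044 * 2*pi/60 = 1575.4040

1575.4040 rad/s


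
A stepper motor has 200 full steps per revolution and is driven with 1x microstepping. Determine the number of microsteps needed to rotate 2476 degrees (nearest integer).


step_size = 360/(200*1) = 360/200 = 1.800000 deg
n = 2476/(360/200) = 2476*200/360 = 1375.5556 -> 1376

1376 steps


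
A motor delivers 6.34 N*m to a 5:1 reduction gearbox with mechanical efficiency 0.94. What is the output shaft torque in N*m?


tau_out = tau_in * N * eta = 6.34 * 5 * 0.94 = 29.7980

29.7980 N*m


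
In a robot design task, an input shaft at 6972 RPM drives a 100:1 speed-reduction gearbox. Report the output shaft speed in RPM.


omega_out = omega_in / N = 6972 / 100 = 69.7200

69.7200 RPM


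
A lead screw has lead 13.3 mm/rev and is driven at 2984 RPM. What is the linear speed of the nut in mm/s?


v = lead * (RPM/60) = 13.3*2984/60 = 661.4533

661.4533 mm/s


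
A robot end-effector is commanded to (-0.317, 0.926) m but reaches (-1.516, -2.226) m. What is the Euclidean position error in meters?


dx = -1.516 - (-0.317) = -1.1990, dy = -2.226 - (0.926) = -3.1520
err = sqrt(1.437601 + 9.935104) = 3.3723

3.3723 m


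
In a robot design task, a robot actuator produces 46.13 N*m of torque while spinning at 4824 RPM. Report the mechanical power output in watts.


omega = 4824 * 2*pi/60 = 505.168099 rad/s
P = tau * omega = 46.13 * 505.168099 = 23303.4044

23303.4044 W


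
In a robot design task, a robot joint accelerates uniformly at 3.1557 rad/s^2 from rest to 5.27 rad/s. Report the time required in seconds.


t = delta_omega / alpha = 5.27 / 3.1557 = 1.6700

1.6700 s


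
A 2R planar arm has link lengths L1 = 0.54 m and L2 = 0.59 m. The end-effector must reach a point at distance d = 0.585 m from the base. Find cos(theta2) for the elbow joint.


cos(th2) = (d^2 - L1^2 - L2^2)/(2*L1*L2) = (0.585^2 - 0.54^2 - 0.59^2)/(2*0.54*0.59) = -0.4668

-0.4668


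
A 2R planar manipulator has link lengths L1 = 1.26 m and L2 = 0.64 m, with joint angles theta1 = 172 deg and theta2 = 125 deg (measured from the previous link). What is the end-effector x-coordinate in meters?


x = L1*cos(th1) + L2*cos(th1+th2) = 1.26*cos(172 deg) + 0.64*cos(297 deg) = -0.9572

-0.9572 m


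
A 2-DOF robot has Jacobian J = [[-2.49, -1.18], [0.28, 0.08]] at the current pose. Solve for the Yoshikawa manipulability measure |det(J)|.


det(J) = -2.49*0.08 - (-1.18)*(0.28) = 0.1312
|det(J)| = 0.1312

0.1312


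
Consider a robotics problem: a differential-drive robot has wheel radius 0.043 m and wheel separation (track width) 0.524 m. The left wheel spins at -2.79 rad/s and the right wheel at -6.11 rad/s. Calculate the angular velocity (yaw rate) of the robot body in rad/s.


omega = r*(wR - wL)/L = 0.043*(-6.11 - (-2.79))/0.524 = -0.2724

-0.2724 rad/s


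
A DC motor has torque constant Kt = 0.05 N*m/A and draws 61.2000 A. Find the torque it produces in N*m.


tau = Kt * I = 0.05*61.2000 = 3.0600

3.0600 N*m


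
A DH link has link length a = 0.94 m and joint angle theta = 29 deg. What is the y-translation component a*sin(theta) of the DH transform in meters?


a*sin(theta) = 0.94*sin(29 deg) = 0.4557

0.4557 m


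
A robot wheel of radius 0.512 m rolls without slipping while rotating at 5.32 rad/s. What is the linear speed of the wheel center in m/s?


v = omega * r = 5.32 * 0.512 = 2.7238

2.7238 m/s


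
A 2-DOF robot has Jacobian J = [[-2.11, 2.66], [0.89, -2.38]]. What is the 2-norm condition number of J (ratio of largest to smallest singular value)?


JJ^T eigenvalues: trace(JJ^T) = 17.9842, det(JJ^T) = det(J)^2 = 7.04583936
s_max^2 = (17.9842 + sqrt(295.24809220))/2 = 17.58349238
s_min^2 = (17.9842 - sqrt(295.24809220))/2 = 0.40070762
kappa = s_max/s_min = sqrt(17.58349238/0.40070762) = 6.6243

6.6243


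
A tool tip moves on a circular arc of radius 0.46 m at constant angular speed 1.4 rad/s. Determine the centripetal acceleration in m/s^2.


a_c = omega^2 * r = 1.4^2 * 0.46 = 0.9016

0.9016 m/s^2


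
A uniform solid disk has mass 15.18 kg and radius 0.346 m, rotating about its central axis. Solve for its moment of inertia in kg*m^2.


I = (1/2)*m*R^2 = 0.5*15.18*0.346^2 = 0.9086

0.9086 kg*m^2


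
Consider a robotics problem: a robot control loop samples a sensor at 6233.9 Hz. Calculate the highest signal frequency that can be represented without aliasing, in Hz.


f_max = f_s/2 = 6233.9/2 = 3116.9500

3116.9500 Hz


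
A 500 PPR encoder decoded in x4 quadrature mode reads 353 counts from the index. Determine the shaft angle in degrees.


angle = counts * 360 / (PPR*4) = 353 * 360 / 2000 = 63.5400

63.5400 degrees


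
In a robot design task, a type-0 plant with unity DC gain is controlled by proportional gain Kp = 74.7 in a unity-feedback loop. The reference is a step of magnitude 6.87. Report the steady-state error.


e_ss = R/(1 + Kp) = 6.87/(1 + 74.7) = 6.87/75.7000 = 0.0908

0.0908


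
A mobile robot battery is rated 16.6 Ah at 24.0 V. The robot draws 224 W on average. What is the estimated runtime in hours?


E = 16.6*24.0 = 398.4000 Wh
t = E/P = 398.4000/224 = 1.7786

1.7786 hours


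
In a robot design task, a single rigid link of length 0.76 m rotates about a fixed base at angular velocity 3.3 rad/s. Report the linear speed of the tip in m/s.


v = L*omega = 0.76 * 3.3 = 2.5080

2.5080 m/s


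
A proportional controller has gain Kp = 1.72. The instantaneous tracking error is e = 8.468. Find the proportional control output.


u_P = Kp * e = 1.72 * 8.468 = 14.5650

14.5650


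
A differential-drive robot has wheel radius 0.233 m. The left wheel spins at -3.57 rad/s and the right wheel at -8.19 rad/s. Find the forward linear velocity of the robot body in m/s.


v = r*(wR + wL)/2 = 0.233*(-8.19 + -3.57)/2 = -1.3700

-1.3700 m/s


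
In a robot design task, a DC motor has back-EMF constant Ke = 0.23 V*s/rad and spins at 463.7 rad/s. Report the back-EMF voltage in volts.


V_emf = Ke * omega = 0.23*463.7 = 106.6510

106.6510 V


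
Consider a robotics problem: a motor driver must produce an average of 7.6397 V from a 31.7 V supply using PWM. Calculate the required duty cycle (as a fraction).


D = V_avg/V_supply = 7.6397/31.7 = 0.2410

0.2410


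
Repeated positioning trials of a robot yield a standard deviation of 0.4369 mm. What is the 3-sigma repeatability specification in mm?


repeatability = 3*sigma = 3*0.4369 = 1.3107

1.3107 mm


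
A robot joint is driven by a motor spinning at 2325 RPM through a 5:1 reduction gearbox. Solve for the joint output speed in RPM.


omega_joint = omega_motor / N = 2325 / 5 = 465.0000

465.0000 RPM


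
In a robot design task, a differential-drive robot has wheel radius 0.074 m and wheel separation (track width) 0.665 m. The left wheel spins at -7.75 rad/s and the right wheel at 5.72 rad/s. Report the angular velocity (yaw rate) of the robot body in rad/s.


omega = r*(wR - wL)/L = 0.074*(5.72 - (-7.75))/0.665 = 1.4989

1.4989 rad/s


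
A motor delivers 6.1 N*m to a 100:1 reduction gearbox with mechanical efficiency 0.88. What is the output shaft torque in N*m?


tau_out = tau_in * N * eta = 6.1 * 100 * 0.88 = 536.8000

536.8000 N*m


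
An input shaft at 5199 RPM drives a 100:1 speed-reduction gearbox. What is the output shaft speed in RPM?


omega_out = omega_in / N = 5199 / 100 = 51.9900

51.9900 RPM


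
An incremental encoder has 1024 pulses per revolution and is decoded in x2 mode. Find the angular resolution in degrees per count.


resolution = 360 / (PPR * 2) = 360 / 2048 = 0.1758

0.1758 degrees


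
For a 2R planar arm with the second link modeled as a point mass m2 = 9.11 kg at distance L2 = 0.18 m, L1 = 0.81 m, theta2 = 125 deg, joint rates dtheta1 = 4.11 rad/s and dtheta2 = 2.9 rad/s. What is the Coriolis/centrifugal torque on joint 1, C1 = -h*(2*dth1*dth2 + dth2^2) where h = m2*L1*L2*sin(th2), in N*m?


h = m2*L1*L2*sin(th2) = 9.11*0.81*0.18*sin(125 deg) = 1.088029
C1 = -h*(2*4.11*2.9 + 2.9^2) = -1.088029*32.2480 = -35.0868

-35.0868 N*m


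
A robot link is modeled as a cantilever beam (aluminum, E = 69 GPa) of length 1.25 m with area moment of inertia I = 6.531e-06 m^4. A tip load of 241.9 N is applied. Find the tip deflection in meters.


delta = F*L^3/(3*E*I) = 241.9*1.25^3/(3*6.900e+10*6.531e-06)
      = 472.4609375/1351917 = 3.4947e-04

3.4947e-04 m


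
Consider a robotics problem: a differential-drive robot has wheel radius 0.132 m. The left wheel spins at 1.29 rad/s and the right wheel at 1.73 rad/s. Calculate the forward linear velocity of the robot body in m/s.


v = r*(wR + wL)/2 = 0.132*(1.73 + 1.29)/2 = 0.1993

0.1993 m/s


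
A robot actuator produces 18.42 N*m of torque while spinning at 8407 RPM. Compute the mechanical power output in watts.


omega = 8407 * 2*pi/60 = 880.378981 rad/s
P = tau * omega = 18.42 * 880.378981 = 16216.5808

16216.5808 W


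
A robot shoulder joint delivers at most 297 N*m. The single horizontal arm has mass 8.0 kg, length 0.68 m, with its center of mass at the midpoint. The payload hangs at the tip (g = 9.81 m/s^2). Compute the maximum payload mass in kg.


tau_arm = m_arm*g*(L/2) = 8.0*9.81*0.68/2 = 26.6832 N*m
tau_payload = tau_max - tau_arm = 297 - 26.6832 = 270.3168
m_payload = tau_payload / (g*L) = 270.3168 / (9.81*0.68) = 40.5224

40.5224 kg


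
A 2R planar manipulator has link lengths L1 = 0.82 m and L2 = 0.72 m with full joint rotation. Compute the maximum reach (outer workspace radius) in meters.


r_max = L1 + L2 = 0.82 + 0.72 = 1.5400

1.5400 m


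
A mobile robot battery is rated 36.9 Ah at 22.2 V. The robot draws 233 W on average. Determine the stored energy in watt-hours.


E = capacity * V = 36.9*22.2 = 819.1800

819.1800 Wh


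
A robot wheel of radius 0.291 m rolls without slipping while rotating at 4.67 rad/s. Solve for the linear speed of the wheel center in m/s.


v = omega * r = 4.67 * 0.291 = 1.3590

1.3590 m/s


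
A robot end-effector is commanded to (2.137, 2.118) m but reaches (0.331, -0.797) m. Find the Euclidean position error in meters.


dx = 0.331 - (2.137) = -1.8060, dy = -0.797 - (2.118) = -2.9150
err = sqrt(3.261636 + 8.497225) = 3.4291

3.4291 m


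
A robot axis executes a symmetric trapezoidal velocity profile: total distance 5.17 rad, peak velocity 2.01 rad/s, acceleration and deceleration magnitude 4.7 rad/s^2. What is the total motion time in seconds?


t_acc = v/a = 2.01/4.7 = 0.427660 s
d_acc = v^2/(2a) = 0.429798 rad (each ramp)
d_cruise = 5.17 - 2*0.429798 = 4.310404 rad
t_cruise = 4.310404/2.01 = 2.144480 s
t_total = 2*0.427660 + 2.144480 = 2.9998

2.9998 s


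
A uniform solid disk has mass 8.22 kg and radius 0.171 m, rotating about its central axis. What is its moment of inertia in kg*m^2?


I = (1/2)*m*R^2 = 0.5*8.22*0.171^2 = 0.1202

0.1202 kg*m^2


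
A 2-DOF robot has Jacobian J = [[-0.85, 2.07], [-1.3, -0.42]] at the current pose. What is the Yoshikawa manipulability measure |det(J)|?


det(J) = -0.85*-0.42 - (2.07)*(-1.3) = 3.0480
|det(J)| = 3.0480

3.0480


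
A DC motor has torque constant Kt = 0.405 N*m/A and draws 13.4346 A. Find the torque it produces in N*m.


tau = Kt * I = 0.405*13.4346 = 5.4410

5.4410 N*m


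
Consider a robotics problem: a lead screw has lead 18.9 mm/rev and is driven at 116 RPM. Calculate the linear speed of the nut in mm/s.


v = lead * (RPM/60) = 18.9*116/60 = 36.5400

36.5400 mm/s


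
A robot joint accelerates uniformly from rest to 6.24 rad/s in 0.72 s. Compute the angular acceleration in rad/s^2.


alpha = delta_omega / t = 6.24 / 0.72 = 8.6667

8.6667 rad/s^2


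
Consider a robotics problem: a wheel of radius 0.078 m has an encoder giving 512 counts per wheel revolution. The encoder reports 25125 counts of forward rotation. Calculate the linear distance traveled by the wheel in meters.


revs = 25125/512 = 49.072266
d = revs * 2*pi*r = 49.072266 * 2*pi*0.078 = 24.0498

24.0498 m


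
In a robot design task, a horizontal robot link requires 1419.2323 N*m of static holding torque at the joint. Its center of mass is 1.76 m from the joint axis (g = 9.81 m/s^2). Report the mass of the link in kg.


m = tau / (g*L) = 1419.2323 / (9.81 * 1.76) = 82.2000

82.2000 kg


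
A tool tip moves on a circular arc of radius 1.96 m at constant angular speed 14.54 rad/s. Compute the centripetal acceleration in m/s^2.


a_c = omega^2 * r = 14.54^2 * 1.96 = 414.3667

414.3667 m/s^2


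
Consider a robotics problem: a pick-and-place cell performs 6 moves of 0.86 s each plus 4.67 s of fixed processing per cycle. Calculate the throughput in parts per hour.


T_cycle = 6*0.86 + 4.67 = 9.8300 s
rate = 3600/T = 366.2258

366.2258 parts/hour


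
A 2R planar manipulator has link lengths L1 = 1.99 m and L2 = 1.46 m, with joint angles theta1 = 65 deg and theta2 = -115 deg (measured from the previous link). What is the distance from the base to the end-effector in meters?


x = L1*cos(th1) + L2*cos(th1+th2) = 1.779480
y = L1*sin(th1) + L2*sin(th1+th2) = 0.685128
d = sqrt(x^2 + y^2) = sqrt(3.166549 + 0.469400) = 1.9068

1.9068 m


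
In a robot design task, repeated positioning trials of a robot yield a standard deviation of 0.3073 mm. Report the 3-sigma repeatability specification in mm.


repeatability = 3*sigma = 3*0.3073 = 0.9219

0.9219 mm


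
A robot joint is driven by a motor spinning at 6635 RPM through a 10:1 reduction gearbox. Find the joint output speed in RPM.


omega_joint = omega_motor / N = 6635 / 10 = 663.5000

663.5000 RPM


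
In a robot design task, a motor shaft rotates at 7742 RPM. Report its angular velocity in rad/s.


omega = 7742 * 2*pi/60 = 810.7403

810.7403 rad/s


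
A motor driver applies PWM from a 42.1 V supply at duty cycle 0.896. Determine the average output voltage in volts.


V_avg = V_supply * D = 42.1*0.896 = 37.7216

37.7216 V


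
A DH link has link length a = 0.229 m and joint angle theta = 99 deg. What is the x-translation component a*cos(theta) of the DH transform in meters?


a*cos(theta) = 0.229*cos(99 deg) = -0.0358

-0.0358 m


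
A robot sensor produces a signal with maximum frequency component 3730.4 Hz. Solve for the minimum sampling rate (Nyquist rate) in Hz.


f_s,min = 2*f_max = 2*3730.4 = 7460.8000

7460.8000 Hz


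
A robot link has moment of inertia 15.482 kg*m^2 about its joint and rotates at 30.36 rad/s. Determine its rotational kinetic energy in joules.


KE = (1/2)*I*omega^2 = 0.5*15.482*30.36^2 = 7135.1088

7135.1088 J


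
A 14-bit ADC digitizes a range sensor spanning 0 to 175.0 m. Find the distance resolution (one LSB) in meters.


res = range / 2^n = 175.0/2^14 = 175.0/16384 = 0.0107

0.0107 m
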